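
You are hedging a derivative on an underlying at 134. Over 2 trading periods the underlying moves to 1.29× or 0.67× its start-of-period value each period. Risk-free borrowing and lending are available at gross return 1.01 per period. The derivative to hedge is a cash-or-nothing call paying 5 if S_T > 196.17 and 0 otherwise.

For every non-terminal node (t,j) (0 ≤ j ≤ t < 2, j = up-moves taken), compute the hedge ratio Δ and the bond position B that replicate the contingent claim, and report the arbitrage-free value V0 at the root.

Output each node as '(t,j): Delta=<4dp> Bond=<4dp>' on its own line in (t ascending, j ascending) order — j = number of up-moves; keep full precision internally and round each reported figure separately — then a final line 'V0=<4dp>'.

(0,0): Delta=0.0327 Bond=-2.9047
(1,0): Delta=0.0000 Bond=0.0000
(1,1): Delta=0.0467 Bond=-5.3497
V0=1.4740

Risk-neutral probability p* = (R−d)/(u−d) = (1.01−0.67)/(1.29−0.67) = 0.5484.
Terminal payoffs: V(2,0)=0.0000, V(2,1)=0.0000, V(2,2)=5.0000
Node (1,0) S=89.7800: V=(p*·0.0000+(1−p*)·0.0000)/1.01=0.0000; Δ=(0.0000−0.0000)/(115.8162−60.1526)=0.0000; B=V−Δ·S=0.0000
Node (1,1) S=172.8600: V=(p*·5.0000+(1−p*)·0.0000)/1.01=2.7148; Δ=(5.0000−0.0000)/(222.9894−115.8162)=0.0467; B=V−Δ·S=-5.3497
Node (0,0) S=134.0000: V=(p*·2.7148+(1−p*)·0.0000)/1.01=1.4740; Δ=(2.7148−0.0000)/(172.8600−89.7800)=0.0327; B=V−Δ·S=-2.9047
Each (Δ,B) replicates both successor values, so the strategy is self-financing and V0 is arbitrage-free.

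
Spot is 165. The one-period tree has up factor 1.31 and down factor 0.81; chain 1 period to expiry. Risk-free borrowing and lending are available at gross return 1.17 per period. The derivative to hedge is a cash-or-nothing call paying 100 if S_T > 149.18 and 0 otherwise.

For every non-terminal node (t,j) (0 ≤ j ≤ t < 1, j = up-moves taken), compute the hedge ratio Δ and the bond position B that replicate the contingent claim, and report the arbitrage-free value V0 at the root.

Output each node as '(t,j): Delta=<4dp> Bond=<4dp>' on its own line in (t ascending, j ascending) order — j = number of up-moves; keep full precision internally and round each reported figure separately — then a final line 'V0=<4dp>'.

(0,0): Delta=1.2121 Bond=-138.4615
V0=61.5385

Risk-neutral probability p* = (R−d)/(u−d) = (1.17−0.81)/(1.31−0.81) = 0.7200.
Terminal values V(1,·): V(1,0)=0.0000, V(1,1)=100.0000
Node (0,0) S=165.0000: V=(p*·100.0000+(1−p*)·0.0000)/1.17=61.5385; Δ=(100.0000−0.0000)/(216.1500−133.6500)=1.2121; B=V−Δ·S=-138.4615
Each (Δ,B) replicates both successor values, so the strategy is self-financing and V0 is arbitrage-free.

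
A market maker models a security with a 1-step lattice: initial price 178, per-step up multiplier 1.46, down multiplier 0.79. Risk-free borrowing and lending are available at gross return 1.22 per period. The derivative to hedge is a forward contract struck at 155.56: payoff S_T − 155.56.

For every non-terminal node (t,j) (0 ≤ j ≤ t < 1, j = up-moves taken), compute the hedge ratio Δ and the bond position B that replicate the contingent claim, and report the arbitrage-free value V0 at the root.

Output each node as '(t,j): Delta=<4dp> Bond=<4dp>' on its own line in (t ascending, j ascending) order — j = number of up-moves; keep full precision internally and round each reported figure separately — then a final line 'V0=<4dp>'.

Under the risk-neutral measure, an up-move has probability p* = (R−d)/(u−d) = 0.6418 and values discount at R = 1.22.
At expiry t=1: V(1,0)=-14.9400, V(1,1)=104.3200
Node (0,0) S=178.0000: V=(p*·104.3200+(1−p*)·-14.9400)/1.22=50.4918; Δ=(104.3200−-14.9400)/(259.8800−140.6200)=1.0000; B=V−Δ·S=-127.5082
Self-financing check: at every node Δ·S+B equals the discounted successor values.

(0,0): Delta=1.0000 Bond=-127.5082
V0=50.4918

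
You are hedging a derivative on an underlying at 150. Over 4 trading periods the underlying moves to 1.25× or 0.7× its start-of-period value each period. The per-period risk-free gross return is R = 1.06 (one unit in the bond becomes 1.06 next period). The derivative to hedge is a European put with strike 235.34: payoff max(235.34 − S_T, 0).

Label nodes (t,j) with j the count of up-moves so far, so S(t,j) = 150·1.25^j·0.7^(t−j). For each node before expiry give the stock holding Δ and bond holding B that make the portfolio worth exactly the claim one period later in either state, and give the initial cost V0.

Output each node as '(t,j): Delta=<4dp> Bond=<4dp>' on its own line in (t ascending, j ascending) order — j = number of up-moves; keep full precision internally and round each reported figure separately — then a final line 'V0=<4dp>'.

The replicating-portfolio and risk-neutral prices coincide; use p* = (1.06−0.7)/(1.25−0.7) = 0.6545 for the latter.
Payoff layer (t=4): V(4,0)=199.3250, V(4,1)=171.0275, V(4,2)=120.4963, V(4,3)=30.2619, V(4,4)=0.0000
  t=3,j=0: stock 51.4500 → up 64.3125 (V=171.0275), down 36.0150 (V=199.3250). Price 170.5689; hedge Δ=-1.0000, bond B=222.0189.
  t=3,j=1: stock 91.8750 → up 114.8437 (V=120.4963), down 64.3125 (V=171.0275). Price 130.1439; hedge Δ=-1.0000, bond B=222.0189.
  t=3,j=2: stock 164.0625 → up 205.0781 (V=30.2619), down 114.8437 (V=120.4963). Price 57.9564; hedge Δ=-1.0000, bond B=222.0189.
  t=3,j=3: stock 292.9688 → up 366.2109 (V=0.0000), down 205.0781 (V=30.2619). Price 9.8624; hedge Δ=-0.1878, bond B=64.8840.
  t=2,j=0: stock 73.5000 → up 91.8750 (V=130.1439), down 51.4500 (V=170.5689). Price 135.9518; hedge Δ=-1.0000, bond B=209.4518.
  t=2,j=1: stock 131.2500 → up 164.0625 (V=57.9564), down 91.8750 (V=130.1439). Price 78.2018; hedge Δ=-1.0000, bond B=209.4518.
  t=2,j=2: stock 234.3750 → up 292.9688 (V=9.8624), down 164.0625 (V=57.9564). Price 24.9780; hedge Δ=-0.3731, bond B=112.4216.
  t=1,j=0: stock 105.0000 → up 131.2500 (V=78.2018), down 73.5000 (V=135.9518). Price 92.5960; hedge Δ=-1.0000, bond B=197.5960.
  t=1,j=1: stock 187.5000 → up 234.3750 (V=24.9780), down 131.2500 (V=78.2018). Price 40.9098; hedge Δ=-0.5161, bond B=137.6803.
  t=0,j=0: stock 150.0000 → up 187.5000 (V=40.9098), down 105.0000 (V=92.5960). Price 55.4387; hedge Δ=-0.6265, bond B=149.4136.
Root portfolio cost Δ·150+B reproduces V0=55.4387.

(0,0): Delta=-0.6265 Bond=149.4136
(1,0): Delta=-1.0000 Bond=197.5960
(1,1): Delta=-0.5161 Bond=137.6803
(2,0): Delta=-1.0000 Bond=209.4518
(2,1): Delta=-1.0000 Bond=209.4518
(2,2): Delta=-0.3731 Bond=112.4216
(3,0): Delta=-1.0000 Bond=222.0189
(3,1): Delta=-1.0000 Bond=222.0189
(3,2): Delta=-1.0000 Bond=222.0189
(3,3): Delta=-0.1878 Bond=64.8840
V0=55.4387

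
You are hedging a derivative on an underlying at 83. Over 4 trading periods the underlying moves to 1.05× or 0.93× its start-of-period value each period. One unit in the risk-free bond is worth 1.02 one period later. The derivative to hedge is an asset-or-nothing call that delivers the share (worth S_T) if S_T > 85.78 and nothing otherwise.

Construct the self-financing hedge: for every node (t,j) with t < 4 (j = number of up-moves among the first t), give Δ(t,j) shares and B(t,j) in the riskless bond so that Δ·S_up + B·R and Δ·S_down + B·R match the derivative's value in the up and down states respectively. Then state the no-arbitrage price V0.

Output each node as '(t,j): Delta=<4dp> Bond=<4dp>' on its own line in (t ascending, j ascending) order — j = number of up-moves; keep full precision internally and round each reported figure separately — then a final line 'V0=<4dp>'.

(0,0): Delta=4.0268 Bond=-269.9067
(1,0): Delta=5.2157 Bond=-367.0732
(1,1): Delta=3.6758 Bond=-244.7155
(2,0): Delta=0.0000 Bond=0.0000
(2,1): Delta=6.7555 Bond=-499.2195
(2,2): Delta=2.7665 Bond=-166.4065
(3,0): Delta=0.0000 Bond=0.0000
(3,1): Delta=0.0000 Bond=0.0000
(3,2): Delta=8.7500 Bond=-678.9386
(3,3): Delta=1.0000 Bond=0.0000
V0=64.3170

Since d<R<u, set p* = (R−d)/(u−d) = 0.7500; price each node as the discounted p*-expectation of its children.
At expiry t=4: V(4,0)=0.0000, V(4,1)=0.0000, V(4,2)=0.0000, V(4,3)=89.3571, V(4,4)=100.8870
Node (3,0) S=66.7616: V=(p*·0.0000+(1−p*)·0.0000)/1.02=0.0000; Δ=(0.0000−0.0000)/(70.0997−62.0883)=0.0000; B=V−Δ·S=0.0000
Node (3,1) S=75.3760: V=(p*·0.0000+(1−p*)·0.0000)/1.02=0.0000; Δ=(0.0000−0.0000)/(79.1448−70.0997)=0.0000; B=V−Δ·S=0.0000
Node (3,2) S=85.1020: V=(p*·89.3571+(1−p*)·0.0000)/1.02=65.7037; Δ=(89.3571−0.0000)/(89.3571−79.1448)=8.7500; B=V−Δ·S=-678.9386
Node (3,3) S=96.0829: V=(p*·100.8870+(1−p*)·89.3571)/1.02=96.0829; Δ=(100.8870−89.3571)/(100.8870−89.3571)=1.0000; B=V−Δ·S=0.0000
Node (2,0) S=71.7867: V=(p*·0.0000+(1−p*)·0.0000)/1.02=0.0000; Δ=(0.0000−0.0000)/(75.3760−66.7616)=0.0000; B=V−Δ·S=0.0000
Node (2,1) S=81.0495: V=(p*·65.7037+(1−p*)·0.0000)/1.02=48.3116; Δ=(65.7037−0.0000)/(85.1020−75.3760)=6.7555; B=V−Δ·S=-499.2195
Node (2,2) S=91.5075: V=(p*·96.0829+(1−p*)·65.7037)/1.02=86.7530; Δ=(96.0829−65.7037)/(96.0829−85.1020)=2.7665; B=V−Δ·S=-166.4065
Node (1,0) S=77.1900: V=(p*·48.3116+(1−p*)·0.0000)/1.02=35.5232; Δ=(48.3116−0.0000)/(81.0495−71.7867)=5.2157; B=V−Δ·S=-367.0732
Node (1,1) S=87.1500: V=(p*·86.7530+(1−p*)·48.3116)/1.02=75.6301; Δ=(86.7530−48.3116)/(91.5075−81.0495)=3.6758; B=V−Δ·S=-244.7155
Node (0,0) S=83.0000: V=(p*·75.6301+(1−p*)·35.5232)/1.02=64.3170; Δ=(75.6301−35.5232)/(87.1500−77.1900)=4.0268; B=V−Δ·S=-269.9067
Check: Δ(0,0)·S0 + B(0,0) = 64.3170 = V0.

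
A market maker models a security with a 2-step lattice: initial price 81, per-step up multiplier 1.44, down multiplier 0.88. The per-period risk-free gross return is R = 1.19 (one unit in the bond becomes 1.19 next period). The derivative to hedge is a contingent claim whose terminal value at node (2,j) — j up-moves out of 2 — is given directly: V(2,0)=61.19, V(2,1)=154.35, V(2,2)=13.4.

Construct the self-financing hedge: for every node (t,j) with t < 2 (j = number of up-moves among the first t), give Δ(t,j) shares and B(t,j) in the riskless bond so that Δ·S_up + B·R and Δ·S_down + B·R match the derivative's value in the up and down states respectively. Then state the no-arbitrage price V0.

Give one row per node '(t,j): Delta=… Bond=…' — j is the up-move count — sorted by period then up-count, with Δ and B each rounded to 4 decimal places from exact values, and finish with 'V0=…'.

(0,0): Delta=-0.6750 Bond=120.0609
(1,0): Delta=2.3339 Bond=-71.6002
(1,1): Delta=-2.1579 Bond=315.8343
V0=65.3841

No-arbitrage ⇒ martingale measure with p* = (R−d)/(u−d) = 0.5536.
Terminal values V(2,·): V(2,0)=61.1900, V(2,1)=154.3500, V(2,2)=13.4000
  t=1,j=0: stock 71.2800 → up 102.6432 (V=154.3500), down 62.7264 (V=61.1900). Price 94.7569; hedge Δ=2.3339, bond B=-71.6002.
  t=1,j=1: stock 116.6400 → up 167.9616 (V=13.4000), down 102.6432 (V=154.3500). Price 64.1379; hedge Δ=-2.1579, bond B=315.8343.
  t=0,j=0: stock 81.0000 → up 116.6400 (V=64.1379), down 71.2800 (V=94.7569). Price 65.3841; hedge Δ=-0.6750, bond B=120.0609.
Each (Δ,B) replicates both successor values, so the strategy is self-financing and V0 is arbitrage-free.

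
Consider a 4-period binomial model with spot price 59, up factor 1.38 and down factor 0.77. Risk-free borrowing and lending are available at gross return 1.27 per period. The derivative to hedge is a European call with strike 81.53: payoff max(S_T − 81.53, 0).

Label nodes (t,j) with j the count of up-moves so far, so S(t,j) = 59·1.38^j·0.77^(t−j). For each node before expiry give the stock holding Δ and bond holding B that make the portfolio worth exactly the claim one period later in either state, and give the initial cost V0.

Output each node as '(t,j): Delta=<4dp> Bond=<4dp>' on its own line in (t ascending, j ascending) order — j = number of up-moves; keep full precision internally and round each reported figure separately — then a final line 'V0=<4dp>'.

(0,0): Delta=0.8932 Bond=-23.9370
(1,0): Delta=0.5691 Bond=-15.6765
(1,1): Delta=0.9330 Bond=-33.6392
(2,0): Delta=0.0000 Bond=0.0000
(2,1): Delta=0.6390 Bond=-24.2891
(2,2): Delta=0.9691 Bond=-46.7770
(3,0): Delta=0.0000 Bond=0.0000
(3,1): Delta=0.0000 Bond=0.0000
(3,2): Delta=0.7174 Bond=-37.6336
(3,3): Delta=1.0000 Bond=-64.1969
V0=28.7637

The replicating-portfolio and risk-neutral prices coincide; use p* = (1.27−0.77)/(1.38−0.77) = 0.8197 for the latter.
Terminal values V(4,·): V(4,0)=0.0000, V(4,1)=0.0000, V(4,2)=0.0000, V(4,3)=37.8633, V(4,4)=132.4476
Node (3,0) S=26.9354: V=(p*·0.0000+(1−p*)·0.0000)/1.27=0.0000; Δ=(0.0000−0.0000)/(37.1709−20.7403)=0.0000; B=V−Δ·S=0.0000
Node (3,1) S=48.2739: V=(p*·0.0000+(1−p*)·0.0000)/1.27=0.0000; Δ=(0.0000−0.0000)/(66.6180−37.1709)=0.0000; B=V−Δ·S=0.0000
Node (3,2) S=86.5169: V=(p*·37.8633+(1−p*)·0.0000)/1.27=24.4374; Δ=(37.8633−0.0000)/(119.3933−66.6180)=0.7174; B=V−Δ·S=-37.6336
Node (3,3) S=155.0562: V=(p*·132.4476+(1−p*)·37.8633)/1.27=90.8594; Δ=(132.4476−37.8633)/(213.9776−119.3933)=1.0000; B=V−Δ·S=-64.1969
Node (2,0) S=34.9811: V=(p*·0.0000+(1−p*)·0.0000)/1.27=0.0000; Δ=(0.0000−0.0000)/(48.2739−26.9354)=0.0000; B=V−Δ·S=0.0000
Node (2,1) S=62.6934: V=(p*·24.4374+(1−p*)·0.0000)/1.27=15.7722; Δ=(24.4374−0.0000)/(86.5169−48.2739)=0.6390; B=V−Δ·S=-24.2891
Node (2,2) S=112.3596: V=(p*·90.8594+(1−p*)·24.4374)/1.27=62.1115; Δ=(90.8594−24.4374)/(155.0562−86.5169)=0.9691; B=V−Δ·S=-46.7770
Node (1,0) S=45.4300: V=(p*·15.7722+(1−p*)·0.0000)/1.27=10.1795; Δ=(15.7722−0.0000)/(62.6934−34.9811)=0.5691; B=V−Δ·S=-15.6765
Node (1,1) S=81.4200: V=(p*·62.1115+(1−p*)·15.7722)/1.27=42.3270; Δ=(62.1115−15.7722)/(112.3596−62.6934)=0.9330; B=V−Δ·S=-33.6392
Node (0,0) S=59.0000: V=(p*·42.3270+(1−p*)·10.1795)/1.27=28.7637; Δ=(42.3270−10.1795)/(81.4200−45.4300)=0.8932; B=V−Δ·S=-23.9370
Each (Δ,B) replicates both successor values, so the strategy is self-financing and V0 is arbitrage-free.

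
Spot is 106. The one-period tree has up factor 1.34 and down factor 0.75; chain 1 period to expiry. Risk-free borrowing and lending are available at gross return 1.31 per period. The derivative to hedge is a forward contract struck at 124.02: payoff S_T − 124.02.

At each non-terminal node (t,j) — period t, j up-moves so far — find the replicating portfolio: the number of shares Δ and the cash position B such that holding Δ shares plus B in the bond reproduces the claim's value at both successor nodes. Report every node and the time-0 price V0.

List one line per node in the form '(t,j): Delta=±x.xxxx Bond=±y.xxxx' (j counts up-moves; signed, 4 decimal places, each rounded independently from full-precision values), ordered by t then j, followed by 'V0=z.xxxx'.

(0,0): Delta=1.0000 Bond=-94.6718
V0=11.3282

The replicating-portfolio and risk-neutral prices coincide; use p* = (1.31−0.75)/(1.34−0.75) = 0.9492 for the latter.
Payoff layer (t=1): V(1,0)=-44.5200, V(1,1)=18.0200
(0,0): S=106.0000. Δ = (V_up−V_dn)/(S_up−S_dn) = (18.0200−-44.5200)/(142.0400−79.5000) = 1.0000. V = [p*·18.0200 + (1−p*)·-44.5200]/1.31 = 11.3282. B = V − Δ·S = -94.6718.
Check: Δ(0,0)·S0 + B(0,0) = 11.3282 = V0.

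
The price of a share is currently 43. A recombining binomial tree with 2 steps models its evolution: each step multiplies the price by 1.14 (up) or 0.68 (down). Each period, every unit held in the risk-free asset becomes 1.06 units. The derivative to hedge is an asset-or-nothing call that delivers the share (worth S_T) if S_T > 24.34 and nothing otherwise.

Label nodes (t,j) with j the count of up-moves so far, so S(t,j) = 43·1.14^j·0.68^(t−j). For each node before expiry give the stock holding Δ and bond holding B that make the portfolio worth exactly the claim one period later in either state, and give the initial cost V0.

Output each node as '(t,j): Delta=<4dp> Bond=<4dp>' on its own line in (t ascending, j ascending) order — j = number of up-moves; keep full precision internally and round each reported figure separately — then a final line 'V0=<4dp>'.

Since d<R<u, set p* = (R−d)/(u−d) = 0.8261; price each node as the discounted p*-expectation of its children.
Payoff layer (t=2): V(2,0)=0.0000, V(2,1)=33.3336, V(2,2)=55.8828
(1,0): S=29.2400. Δ = (V_up−V_dn)/(S_up−S_dn) = (33.3336−0.0000)/(33.3336−19.8832) = 2.4783. V = [p*·33.3336 + (1−p*)·0.0000]/1.06 = 25.9778. B = V − Δ·S = -46.4866.
(1,1): S=49.0200. Δ = (V_up−V_dn)/(S_up−S_dn) = (55.8828−33.3336)/(55.8828−33.3336) = 1.0000. V = [p*·55.8828 + (1−p*)·33.3336]/1.06 = 49.0200. B = V − Δ·S = 0.0000.
(0,0): S=43.0000. Δ = (V_up−V_dn)/(S_up−S_dn) = (49.0200−25.9778)/(49.0200−29.2400) = 1.1649. V = [p*·49.0200 + (1−p*)·25.9778]/1.06 = 42.4648. B = V − Δ·S = -7.6270.
Each (Δ,B) replicates both successor values, so the strategy is self-financing and V0 is arbitrage-free.

(0,0): Delta=1.1649 Bond=-7.6270
(1,0): Delta=2.4783 Bond=-46.4866
(1,1): Delta=1.0000 Bond=0.0000
V0=42.4648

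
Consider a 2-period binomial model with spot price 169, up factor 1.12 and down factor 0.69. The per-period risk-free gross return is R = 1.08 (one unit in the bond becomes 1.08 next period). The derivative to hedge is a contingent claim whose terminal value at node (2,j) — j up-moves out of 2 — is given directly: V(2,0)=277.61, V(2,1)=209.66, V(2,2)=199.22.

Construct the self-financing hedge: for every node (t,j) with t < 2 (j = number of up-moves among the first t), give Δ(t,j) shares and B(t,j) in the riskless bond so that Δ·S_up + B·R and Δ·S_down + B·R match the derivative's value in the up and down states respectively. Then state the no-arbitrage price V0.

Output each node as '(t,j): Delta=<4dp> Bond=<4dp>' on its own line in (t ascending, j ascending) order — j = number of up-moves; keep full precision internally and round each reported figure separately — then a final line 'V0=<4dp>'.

Since d<R<u, set p* = (R−d)/(u−d) = 0.9070; price each node as the discounted p*-expectation of its children.
At expiry t=2: V(2,0)=277.6100, V(2,1)=209.6600, V(2,2)=199.2200
Node (1,0) S=116.6100: V=(p*·209.6600+(1−p*)·277.6100)/1.08=199.9823; Δ=(209.6600−277.6100)/(130.6032−80.4609)=-1.3551; B=V−Δ·S=358.0056
Node (1,1) S=189.2800: V=(p*·199.2200+(1−p*)·209.6600)/1.08=185.3622; Δ=(199.2200−209.6600)/(211.9936−130.6032)=-0.1283; B=V−Δ·S=209.6413
Node (0,0) S=169.0000: V=(p*·185.3622+(1−p*)·199.9823)/1.08=172.8909; Δ=(185.3622−199.9823)/(189.2800−116.6100)=-0.2012; B=V−Δ·S=206.8913
Check: Δ(0,0)·S0 + B(0,0) = 172.8909 = V0.

(0,0): Delta=-0.2012 Bond=206.8913
(1,0): Delta=-1.3551 Bond=358.0056
(1,1): Delta=-0.1283 Bond=209.6413
V0=172.8909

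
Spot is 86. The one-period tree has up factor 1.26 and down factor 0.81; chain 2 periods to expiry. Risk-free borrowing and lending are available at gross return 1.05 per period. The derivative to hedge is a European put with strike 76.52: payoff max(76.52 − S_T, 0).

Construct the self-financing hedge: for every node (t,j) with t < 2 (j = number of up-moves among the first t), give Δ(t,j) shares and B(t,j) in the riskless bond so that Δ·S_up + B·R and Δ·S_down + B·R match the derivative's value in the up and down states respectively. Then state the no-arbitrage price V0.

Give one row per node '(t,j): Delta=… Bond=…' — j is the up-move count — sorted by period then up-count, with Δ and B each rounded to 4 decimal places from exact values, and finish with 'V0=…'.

Since d<R<u, set p* = (R−d)/(u−d) = 0.5333; price each node as the discounted p*-expectation of its children.
Terminal values V(2,·): V(2,0)=20.0954, V(2,1)=0.0000, V(2,2)=0.0000
Node (1,0) S=69.6600: V=(p*·0.0000+(1−p*)·20.0954)/1.05=8.9313; Δ=(0.0000−20.0954)/(87.7716−56.4246)=-0.6411; B=V−Δ·S=53.5877
Node (1,1) S=108.3600: V=(p*·0.0000+(1−p*)·0.0000)/1.05=0.0000; Δ=(0.0000−0.0000)/(136.5336−87.7716)=0.0000; B=V−Δ·S=0.0000
Node (0,0) S=86.0000: V=(p*·0.0000+(1−p*)·8.9313)/1.05=3.9695; Δ=(0.0000−8.9313)/(108.3600−69.6600)=-0.2308; B=V−Δ·S=23.8168
Root portfolio cost Δ·86+B reproduces V0=3.9695.

(0,0): Delta=-0.2308 Bond=23.8168
(1,0): Delta=-0.6411 Bond=53.5877
(1,1): Delta=0.0000 Bond=0.0000
V0=3.9695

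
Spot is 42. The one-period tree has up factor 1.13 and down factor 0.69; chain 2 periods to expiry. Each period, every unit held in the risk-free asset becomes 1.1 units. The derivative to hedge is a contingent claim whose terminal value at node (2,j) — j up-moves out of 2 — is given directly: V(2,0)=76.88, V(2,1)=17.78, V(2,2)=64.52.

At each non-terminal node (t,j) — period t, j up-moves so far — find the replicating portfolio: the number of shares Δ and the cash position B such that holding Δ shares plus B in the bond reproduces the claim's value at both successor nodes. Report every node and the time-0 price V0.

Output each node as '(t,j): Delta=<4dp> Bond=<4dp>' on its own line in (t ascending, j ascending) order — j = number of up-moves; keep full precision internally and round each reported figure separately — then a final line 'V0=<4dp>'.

(0,0): Delta=1.9443 Bond=-33.1989
(1,0): Delta=-4.6349 Bond=154.1450
(1,1): Delta=2.2382 Bond=-50.4698
V0=48.4615

Under the risk-neutral measure, an up-move has probability p* = (R−d)/(u−d) = 0.9318 and values discount at R = 1.1.
Terminal payoffs: V(2,0)=76.8800, V(2,1)=17.7800, V(2,2)=64.5200
  t=1,j=0: stock 28.9800 → up 32.7474 (V=17.7800), down 19.9962 (V=76.8800). Price 19.8269; hedge Δ=-4.6349, bond B=154.1450.
  t=1,j=1: stock 47.4600 → up 53.6298 (V=64.5200), down 32.7474 (V=17.7800). Price 55.7574; hedge Δ=2.2382, bond B=-50.4698.
  t=0,j=0: stock 42.0000 → up 47.4600 (V=55.7574), down 28.9800 (V=19.8269). Price 48.4615; hedge Δ=1.9443, bond B=-33.1989.
Root portfolio cost Δ·42+B reproduces V0=48.4615.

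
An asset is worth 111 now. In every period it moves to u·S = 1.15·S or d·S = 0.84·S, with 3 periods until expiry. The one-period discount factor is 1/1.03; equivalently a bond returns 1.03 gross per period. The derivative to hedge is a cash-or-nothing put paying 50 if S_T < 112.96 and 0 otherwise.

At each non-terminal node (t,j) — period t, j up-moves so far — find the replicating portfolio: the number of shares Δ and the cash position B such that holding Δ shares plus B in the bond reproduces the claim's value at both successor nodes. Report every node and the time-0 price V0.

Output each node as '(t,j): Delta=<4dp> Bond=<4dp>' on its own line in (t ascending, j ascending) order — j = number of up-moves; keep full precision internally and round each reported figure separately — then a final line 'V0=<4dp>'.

No-arbitrage ⇒ martingale measure with p* = (R−d)/(u−d) = 0.6129.
At expiry t=3: V(3,0)=50.0000, V(3,1)=50.0000, V(3,2)=0.0000, V(3,3)=0.0000
  t=2,j=0: stock 78.3216 → up 90.0698 (V=50.0000), down 65.7901 (V=50.0000). Price 48.5437; hedge Δ=0.0000, bond B=48.5437.
  t=2,j=1: stock 107.2260 → up 123.3099 (V=0.0000), down 90.0698 (V=50.0000). Price 18.7911; hedge Δ=-1.5042, bond B=180.0814.
  t=2,j=2: stock 146.7975 → up 168.8171 (V=0.0000), down 123.3099 (V=0.0000). Price 0.0000; hedge Δ=0.0000, bond B=0.0000.
  t=1,j=0: stock 93.2400 → up 107.2260 (V=18.7911), down 78.3216 (V=48.5437). Price 29.4255; hedge Δ=-1.0293, bond B=125.4015.
  t=1,j=1: stock 127.6500 → up 146.7975 (V=0.0000), down 107.2260 (V=18.7911). Price 7.0621; hedge Δ=-0.4749, bond B=67.6786.
  t=0,j=0: stock 111.0000 → up 127.6500 (V=7.0621), down 93.2400 (V=29.4255). Price 15.2611; hedge Δ=-0.6499, bond B=87.4009.
Self-financing check: at every node Δ·S+B equals the discounted successor values.

(0,0): Delta=-0.6499 Bond=87.4009
(1,0): Delta=-1.0293 Bond=125.4015
(1,1): Delta=-0.4749 Bond=67.6786
(2,0): Delta=0.0000 Bond=48.5437
(2,1): Delta=-1.5042 Bond=180.0814
(2,2): Delta=0.0000 Bond=0.0000
V0=15.2611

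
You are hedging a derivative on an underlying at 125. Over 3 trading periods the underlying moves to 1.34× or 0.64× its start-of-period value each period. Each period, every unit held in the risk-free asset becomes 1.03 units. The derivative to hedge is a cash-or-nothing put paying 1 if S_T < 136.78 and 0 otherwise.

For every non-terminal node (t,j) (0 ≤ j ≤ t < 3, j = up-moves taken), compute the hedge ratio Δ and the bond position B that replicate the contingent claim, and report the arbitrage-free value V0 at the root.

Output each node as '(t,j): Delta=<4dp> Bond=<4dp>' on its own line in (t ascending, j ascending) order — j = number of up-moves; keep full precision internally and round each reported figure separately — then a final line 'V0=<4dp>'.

No-arbitrage ⇒ martingale measure with p* = (R−d)/(u−d) = 0.5571.
Terminal values V(3,·): V(3,0)=1.0000, V(3,1)=1.0000, V(3,2)=0.0000, V(3,3)=0.0000
Node (2,0) S=51.2000: V=(p*·1.0000+(1−p*)·1.0000)/1.03=0.9709; Δ=(1.0000−1.0000)/(68.6080−32.7680)=0.0000; B=V−Δ·S=0.9709
Node (2,1) S=107.2000: V=(p*·0.0000+(1−p*)·1.0000)/1.03=0.4300; Δ=(0.0000−1.0000)/(143.6480−68.6080)=-0.0133; B=V−Δ·S=1.8585
Node (2,2) S=224.4500: V=(p*·0.0000+(1−p*)·0.0000)/1.03=0.0000; Δ=(0.0000−0.0000)/(300.7630−143.6480)=0.0000; B=V−Δ·S=0.0000
Node (1,0) S=80.0000: V=(p*·0.4300+(1−p*)·0.9709)/1.03=0.6500; Δ=(0.4300−0.9709)/(107.2000−51.2000)=-0.0097; B=V−Δ·S=1.4227
Node (1,1) S=167.5000: V=(p*·0.0000+(1−p*)·0.4300)/1.03=0.1849; Δ=(0.0000−0.4300)/(224.4500−107.2000)=-0.0037; B=V−Δ·S=0.7991
Node (0,0) S=125.0000: V=(p*·0.1849+(1−p*)·0.6500)/1.03=0.3795; Δ=(0.1849−0.6500)/(167.5000−80.0000)=-0.0053; B=V−Δ·S=1.0440
Root portfolio cost Δ·125+B reproduces V0=0.3795.

(0,0): Delta=-0.0053 Bond=1.0440
(1,0): Delta=-0.0097 Bond=1.4227
(1,1): Delta=-0.0037 Bond=0.7991
(2,0): Delta=0.0000 Bond=0.9709
(2,1): Delta=-0.0133 Bond=1.8585
(2,2): Delta=0.0000 Bond=0.0000
V0=0.3795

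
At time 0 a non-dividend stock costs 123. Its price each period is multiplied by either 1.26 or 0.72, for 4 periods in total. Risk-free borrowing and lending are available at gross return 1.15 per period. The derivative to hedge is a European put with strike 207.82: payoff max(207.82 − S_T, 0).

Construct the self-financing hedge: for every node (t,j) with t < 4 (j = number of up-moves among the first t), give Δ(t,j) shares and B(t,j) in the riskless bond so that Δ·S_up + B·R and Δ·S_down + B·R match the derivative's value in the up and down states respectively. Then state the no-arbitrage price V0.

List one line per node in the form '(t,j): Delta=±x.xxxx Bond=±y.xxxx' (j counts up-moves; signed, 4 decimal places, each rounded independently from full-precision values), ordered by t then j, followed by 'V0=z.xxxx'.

(0,0): Delta=-0.4892 Bond=79.4835
(1,0): Delta=-1.0000 Bond=136.6450
(1,1): Delta=-0.4145 Bond=79.8333
(2,0): Delta=-1.0000 Bond=157.1418
(2,1): Delta=-1.0000 Bond=157.1418
(2,2): Delta=-0.3289 Bond=75.0950
(3,0): Delta=-1.0000 Bond=180.7130
(3,1): Delta=-1.0000 Bond=180.7130
(3,2): Delta=-1.0000 Bond=180.7130
(3,3): Delta=-0.2308 Bond=62.2223
V0=19.3154

The replicating-portfolio and risk-neutral prices coincide; use p* = (1.15−0.72)/(1.26−0.72) = 0.7963 for the latter.
Terminal values V(4,·): V(4,0)=174.7652, V(4,1)=149.9740, V(4,2)=106.5895, V(4,3)=30.6667, V(4,4)=0.0000
  t=3,j=0: stock 45.9095 → up 57.8460 (V=149.9740), down 33.0548 (V=174.7652). Price 134.8035; hedge Δ=-1.0000, bond B=180.7130.
  t=3,j=1: stock 80.3416 → up 101.2305 (V=106.5895), down 57.8460 (V=149.9740). Price 100.3714; hedge Δ=-1.0000, bond B=180.7130.
  t=3,j=2: stock 140.5979 → up 177.1533 (V=30.6667), down 101.2305 (V=106.5895). Price 40.1152; hedge Δ=-1.0000, bond B=180.7130.
  t=3,j=3: stock 246.0462 → up 310.0183 (V=0.0000), down 177.1533 (V=30.6667). Price 5.4321; hedge Δ=-0.2308, bond B=62.2223.
  t=2,j=0: stock 63.7632 → up 80.3416 (V=100.3714), down 45.9095 (V=134.8035). Price 93.3786; hedge Δ=-1.0000, bond B=157.1418.
  t=2,j=1: stock 111.5856 → up 140.5979 (V=40.1152), down 80.3416 (V=100.3714). Price 45.5562; hedge Δ=-1.0000, bond B=157.1418.
  t=2,j=2: stock 195.2748 → up 246.0462 (V=5.4321), down 140.5979 (V=40.1152). Price 10.8671; hedge Δ=-0.3289, bond B=75.0950.
  t=1,j=0: stock 88.5600 → up 111.5856 (V=45.5562), down 63.7632 (V=93.3786). Price 48.0850; hedge Δ=-1.0000, bond B=136.6450.
  t=1,j=1: stock 154.9800 → up 195.2748 (V=10.8671), down 111.5856 (V=45.5562). Price 15.5943; hedge Δ=-0.4145, bond B=79.8333.
  t=0,j=0: stock 123.0000 → up 154.9800 (V=15.5943), down 88.5600 (V=48.0850). Price 19.3154; hedge Δ=-0.4892, bond B=79.4835.
The time-0 hedge costs 19.3154, which is the no-arbitrage price.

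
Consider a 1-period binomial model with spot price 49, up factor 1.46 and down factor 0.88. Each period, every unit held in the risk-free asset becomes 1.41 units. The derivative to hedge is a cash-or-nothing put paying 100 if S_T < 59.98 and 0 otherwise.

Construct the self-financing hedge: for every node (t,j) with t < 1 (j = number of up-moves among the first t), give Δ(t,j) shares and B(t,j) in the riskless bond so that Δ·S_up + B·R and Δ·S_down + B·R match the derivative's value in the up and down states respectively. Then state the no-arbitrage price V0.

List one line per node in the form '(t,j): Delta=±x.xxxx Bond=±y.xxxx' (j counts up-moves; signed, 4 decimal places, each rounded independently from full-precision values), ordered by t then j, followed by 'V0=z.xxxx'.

(0,0): Delta=-3.5186 Bond=178.5278
V0=6.1140

The replicating-portfolio and risk-neutral prices coincide; use p* = (1.41−0.88)/(1.46−0.88) = 0.9138 for the latter.
Terminal payoffs: V(1,0)=100.0000, V(1,1)=0.0000
Node (0,0) S=49.0000: V=(p*·0.0000+(1−p*)·100.0000)/1.41=6.1140; Δ=(0.0000−100.0000)/(71.5400−43.1200)=-3.5186; B=V−Δ·S=178.5278
The time-0 hedge costs 6.1140, which is the no-arbitrage price.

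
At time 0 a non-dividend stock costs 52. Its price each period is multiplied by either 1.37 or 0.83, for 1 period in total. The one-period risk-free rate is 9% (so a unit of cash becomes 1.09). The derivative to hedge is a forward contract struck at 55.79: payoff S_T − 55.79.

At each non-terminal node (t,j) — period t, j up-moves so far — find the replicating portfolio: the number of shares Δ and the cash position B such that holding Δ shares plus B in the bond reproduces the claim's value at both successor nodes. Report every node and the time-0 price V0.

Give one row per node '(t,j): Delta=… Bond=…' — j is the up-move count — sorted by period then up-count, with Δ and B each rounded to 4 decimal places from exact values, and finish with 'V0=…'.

(0,0): Delta=1.0000 Bond=-51.1835
V0=0.8165

No-arbitrage ⇒ martingale measure with p* = (R−d)/(u−d) = 0.4815.
Terminal payoffs: V(1,0)=-12.6300, V(1,1)=15.4500
(0,0): S=52.0000. Δ = (V_up−V_dn)/(S_up−S_dn) = (15.4500−-12.6300)/(71.2400−43.1600) = 1.0000. V = [p*·15.4500 + (1−p*)·-12.6300]/1.09 = 0.8165. B = V − Δ·S = -51.1835.
Root portfolio cost Δ·52+B reproduces V0=0.8165.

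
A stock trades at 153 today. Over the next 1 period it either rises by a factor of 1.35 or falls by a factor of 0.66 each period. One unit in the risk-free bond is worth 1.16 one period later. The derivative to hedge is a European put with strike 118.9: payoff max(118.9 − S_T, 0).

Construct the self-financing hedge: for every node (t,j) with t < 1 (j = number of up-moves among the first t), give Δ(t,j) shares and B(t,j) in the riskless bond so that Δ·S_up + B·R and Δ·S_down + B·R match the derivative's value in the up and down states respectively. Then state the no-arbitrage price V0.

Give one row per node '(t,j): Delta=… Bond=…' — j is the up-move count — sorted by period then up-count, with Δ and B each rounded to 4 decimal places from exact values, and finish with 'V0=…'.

(0,0): Delta=-0.1697 Bond=30.2249
V0=4.2539

No-arbitrage ⇒ martingale measure with p* = (R−d)/(u−d) = 0.7246.
Payoff layer (t=1): V(1,0)=17.9200, V(1,1)=0.0000
  t=0,j=0: stock 153.0000 → up 206.5500 (V=0.0000), down 100.9800 (V=17.9200). Price 4.2539; hedge Δ=-0.1697, bond B=30.2249.
The time-0 hedge costs 4.2539, which is the no-arbitrage price.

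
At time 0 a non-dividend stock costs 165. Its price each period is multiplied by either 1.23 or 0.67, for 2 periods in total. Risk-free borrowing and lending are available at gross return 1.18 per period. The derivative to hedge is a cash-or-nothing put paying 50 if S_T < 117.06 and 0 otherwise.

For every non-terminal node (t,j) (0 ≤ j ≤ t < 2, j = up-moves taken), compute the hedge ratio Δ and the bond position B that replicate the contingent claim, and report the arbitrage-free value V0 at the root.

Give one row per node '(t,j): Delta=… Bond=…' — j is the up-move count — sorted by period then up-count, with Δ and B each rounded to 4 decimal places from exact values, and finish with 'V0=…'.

(0,0): Delta=-0.0409 Bond=7.0421
(1,0): Delta=-0.8077 Bond=93.0690
(1,1): Delta=0.0000 Bond=0.0000
V0=0.2863

No-arbitrage ⇒ martingale measure with p* = (R−d)/(u−d) = 0.9107.
Payoff layer (t=2): V(2,0)=50.0000, V(2,1)=0.0000, V(2,2)=0.0000
(1,0): S=110.5500. Δ = (V_up−V_dn)/(S_up−S_dn) = (0.0000−50.0000)/(135.9765−74.0685) = -0.8077. V = [p*·0.0000 + (1−p*)·50.0000]/1.18 = 3.7833. B = V − Δ·S = 93.0690.
(1,1): S=202.9500. Δ = (V_up−V_dn)/(S_up−S_dn) = (0.0000−0.0000)/(249.6285−135.9765) = 0.0000. V = [p*·0.0000 + (1−p*)·0.0000]/1.18 = 0.0000. B = V − Δ·S = 0.0000.
(0,0): S=165.0000. Δ = (V_up−V_dn)/(S_up−S_dn) = (0.0000−3.7833)/(202.9500−110.5500) = -0.0409. V = [p*·0.0000 + (1−p*)·3.7833]/1.18 = 0.2863. B = V − Δ·S = 7.0421.
Root portfolio cost Δ·165+B reproduces V0=0.2863.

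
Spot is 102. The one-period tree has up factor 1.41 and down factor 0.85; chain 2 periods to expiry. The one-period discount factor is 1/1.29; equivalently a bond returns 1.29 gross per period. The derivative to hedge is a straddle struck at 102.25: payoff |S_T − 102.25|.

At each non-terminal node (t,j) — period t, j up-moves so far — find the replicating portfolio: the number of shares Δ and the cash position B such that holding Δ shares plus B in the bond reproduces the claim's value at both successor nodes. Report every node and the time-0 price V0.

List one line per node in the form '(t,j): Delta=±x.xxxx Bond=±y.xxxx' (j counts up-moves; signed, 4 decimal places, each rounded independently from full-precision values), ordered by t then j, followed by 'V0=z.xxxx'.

Risk-neutral probability p* = (R−d)/(u−d) = (1.29−0.85)/(1.41−0.85) = 0.7857.
Terminal payoffs: V(2,0)=28.5550, V(2,1)=19.9970, V(2,2)=100.5362
(1,0): S=86.7000. Δ = (V_up−V_dn)/(S_up−S_dn) = (19.9970−28.5550)/(122.2470−73.6950) = -0.1763. V = [p*·19.9970 + (1−p*)·28.5550]/1.29 = 16.9231. B = V − Δ·S = 32.2053.
(1,1): S=143.8200. Δ = (V_up−V_dn)/(S_up−S_dn) = (100.5362−19.9970)/(202.7862−122.2470) = 1.0000. V = [p*·100.5362 + (1−p*)·19.9970]/1.29 = 64.5564. B = V − Δ·S = -79.2636.
(0,0): S=102.0000. Δ = (V_up−V_dn)/(S_up−S_dn) = (64.5564−16.9231)/(143.8200−86.7000) = 0.8339. V = [p*·64.5564 + (1−p*)·16.9231]/1.29 = 42.1312. B = V − Δ·S = -42.9282.
Each (Δ,B) replicates both successor values, so the strategy is self-financing and V0 is arbitrage-free.

(0,0): Delta=0.8339 Bond=-42.9282
(1,0): Delta=-0.1763 Bond=32.2053
(1,1): Delta=1.0000 Bond=-79.2636
V0=42.1312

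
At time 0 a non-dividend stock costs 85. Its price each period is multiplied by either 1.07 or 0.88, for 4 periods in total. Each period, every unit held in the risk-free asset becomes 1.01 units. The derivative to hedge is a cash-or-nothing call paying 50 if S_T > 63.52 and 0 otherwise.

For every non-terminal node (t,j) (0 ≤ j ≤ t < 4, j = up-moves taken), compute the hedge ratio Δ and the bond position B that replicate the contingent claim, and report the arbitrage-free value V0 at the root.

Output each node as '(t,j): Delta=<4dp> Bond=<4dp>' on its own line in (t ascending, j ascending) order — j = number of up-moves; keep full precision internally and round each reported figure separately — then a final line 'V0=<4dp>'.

Risk-neutral probability p* = (R−d)/(u−d) = (1.01−0.88)/(1.07−0.88) = 0.6842.
Terminal payoffs: V(4,0)=0.0000, V(4,1)=0.0000, V(4,2)=50.0000, V(4,3)=50.0000, V(4,4)=50.0000
(3,0): S=57.9251. Δ = (V_up−V_dn)/(S_up−S_dn) = (0.0000−0.0000)/(61.9799−50.9741) = 0.0000. V = [p*·0.0000 + (1−p*)·0.0000]/1.01 = 0.0000. B = V − Δ·S = 0.0000.
(3,1): S=70.4317. Δ = (V_up−V_dn)/(S_up−S_dn) = (50.0000−0.0000)/(75.3619−61.9799) = 3.7364. V = [p*·50.0000 + (1−p*)·0.0000]/1.01 = 33.8718. B = V − Δ·S = -229.2861.
(3,2): S=85.6385. Δ = (V_up−V_dn)/(S_up−S_dn) = (50.0000−50.0000)/(91.6332−75.3619) = 0.0000. V = [p*·50.0000 + (1−p*)·50.0000]/1.01 = 49.5050. B = V − Δ·S = 49.5050.
(3,3): S=104.1287. Δ = (V_up−V_dn)/(S_up−S_dn) = (50.0000−50.0000)/(111.4177−91.6332) = 0.0000. V = [p*·50.0000 + (1−p*)·50.0000]/1.01 = 49.5050. B = V − Δ·S = 49.5050.
(2,0): S=65.8240. Δ = (V_up−V_dn)/(S_up−S_dn) = (33.8718−0.0000)/(70.4317−57.9251) = 2.7083. V = [p*·33.8718 + (1−p*)·0.0000]/1.01 = 22.9460. B = V − Δ·S = -155.3267.
(2,1): S=80.0360. Δ = (V_up−V_dn)/(S_up−S_dn) = (49.5050−33.8718)/(85.6385−70.4317) = 1.0280. V = [p*·49.5050 + (1−p*)·33.8718]/1.01 = 44.1269. B = V − Δ·S = -38.1528.
(2,2): S=97.3165. Δ = (V_up−V_dn)/(S_up−S_dn) = (49.5050−49.5050)/(104.1287−85.6385) = 0.0000. V = [p*·49.5050 + (1−p*)·49.5050]/1.01 = 49.0148. B = V − Δ·S = 49.0148.
(1,0): S=74.8000. Δ = (V_up−V_dn)/(S_up−S_dn) = (44.1269−22.9460)/(80.0360−65.8240) = 1.4904. V = [p*·44.1269 + (1−p*)·22.9460]/1.01 = 37.0675. B = V − Δ·S = -74.4110.
(1,1): S=90.9500. Δ = (V_up−V_dn)/(S_up−S_dn) = (49.0148−44.1269)/(97.3165−80.0360) = 0.2829. V = [p*·49.0148 + (1−p*)·44.1269]/1.01 = 47.0012. B = V − Δ·S = 21.2754.
(0,0): S=85.0000. Δ = (V_up−V_dn)/(S_up−S_dn) = (47.0012−37.0675)/(90.9500−74.8000) = 0.6151. V = [p*·47.0012 + (1−p*)·37.0675]/1.01 = 43.4300. B = V − Δ·S = -8.8528.
Self-financing check: at every node Δ·S+B equals the discounted successor values.

(0,0): Delta=0.6151 Bond=-8.8528
(1,0): Delta=1.4904 Bond=-74.4110
(1,1): Delta=0.2829 Bond=21.2754
(2,0): Delta=2.7083 Bond=-155.3267
(2,1): Delta=1.0280 Bond=-38.1528
(2,2): Delta=0.0000 Bond=49.0148
(3,0): Delta=0.0000 Bond=0.0000
(3,1): Delta=3.7364 Bond=-229.2861
(3,2): Delta=0.0000 Bond=49.5050
(3,3): Delta=0.0000 Bond=49.5050
V0=43.4300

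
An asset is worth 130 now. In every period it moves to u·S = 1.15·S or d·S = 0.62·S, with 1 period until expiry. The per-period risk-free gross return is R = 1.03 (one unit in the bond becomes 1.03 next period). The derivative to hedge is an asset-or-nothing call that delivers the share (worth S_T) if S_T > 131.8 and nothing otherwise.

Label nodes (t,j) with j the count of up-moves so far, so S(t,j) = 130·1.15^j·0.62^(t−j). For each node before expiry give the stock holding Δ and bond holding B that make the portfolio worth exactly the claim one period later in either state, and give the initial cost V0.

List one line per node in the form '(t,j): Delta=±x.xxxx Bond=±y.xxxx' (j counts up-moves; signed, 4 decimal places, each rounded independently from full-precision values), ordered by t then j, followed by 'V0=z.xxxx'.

No-arbitrage ⇒ martingale measure with p* = (R−d)/(u−d) = 0.7736.
Terminal payoffs: V(1,0)=0.0000, V(1,1)=149.5000
  t=0,j=0: stock 130.0000 → up 149.5000 (V=149.5000), down 80.6000 (V=0.0000). Price 112.2825; hedge Δ=2.1698, bond B=-169.7930.
Self-financing check: at every node Δ·S+B equals the discounted successor values.

(0,0): Delta=2.1698 Bond=-169.7930
V0=112.2825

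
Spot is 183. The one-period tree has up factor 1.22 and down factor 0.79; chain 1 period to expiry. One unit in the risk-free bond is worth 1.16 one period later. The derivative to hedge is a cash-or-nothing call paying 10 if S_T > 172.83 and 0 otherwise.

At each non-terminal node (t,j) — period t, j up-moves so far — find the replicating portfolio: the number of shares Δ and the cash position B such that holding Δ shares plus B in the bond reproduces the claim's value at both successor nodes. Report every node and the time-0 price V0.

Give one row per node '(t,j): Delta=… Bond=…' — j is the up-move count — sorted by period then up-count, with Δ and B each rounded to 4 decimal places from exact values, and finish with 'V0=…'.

The replicating-portfolio and risk-neutral prices coincide; use p* = (1.16−0.79)/(1.22−0.79) = 0.8605 for the latter.
Terminal payoffs: V(1,0)=0.0000, V(1,1)=10.0000
  t=0,j=0: stock 183.0000 → up 223.2600 (V=10.0000), down 144.5700 (V=0.0000). Price 7.4178; hedge Δ=0.1271, bond B=-15.8380.
The time-0 hedge costs 7.4178, which is the no-arbitrage price.

(0,0): Delta=0.1271 Bond=-15.8380
V0=7.4178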